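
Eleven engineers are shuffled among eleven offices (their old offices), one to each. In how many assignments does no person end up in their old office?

!11 is the nearest integer to 11!/e.
11! = 39916800, and 39916800/e ≈ 14684570.08, so !11 = 14684570.

14684570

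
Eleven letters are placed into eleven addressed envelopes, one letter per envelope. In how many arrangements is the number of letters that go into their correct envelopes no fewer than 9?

# with exactly i fixed is C(11,i)·!(11-i); sum over i=9..11:
  i=9: C(11,9)·!2 = 55·1 = 55
  i=10: C(11,10)·!1 = 11·0 = 0
  i=11: C(11,11)·!0 = 1·1 = 1
Total = 56.

56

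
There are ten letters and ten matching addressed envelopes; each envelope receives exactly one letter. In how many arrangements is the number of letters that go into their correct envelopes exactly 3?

222480

Pick the 3 fixed positions: C(10,3) = 120 ways.
The other 7 form a derangement: !7 = 1854.
Total: 120 × 1854 = 222480.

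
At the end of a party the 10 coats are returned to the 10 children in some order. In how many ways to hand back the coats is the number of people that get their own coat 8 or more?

46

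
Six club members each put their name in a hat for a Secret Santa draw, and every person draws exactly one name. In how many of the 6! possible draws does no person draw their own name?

265

Use !n = n·!(n-1) + (-1)^n.
!6 = 6·44 + 1 = 265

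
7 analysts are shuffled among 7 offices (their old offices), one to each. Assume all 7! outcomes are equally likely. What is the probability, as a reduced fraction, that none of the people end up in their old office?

Favorable outcomes: !7 = 1854.
Total outcomes: 7! = 5040.
Probability = 1854/5040 = 103/280.

103/280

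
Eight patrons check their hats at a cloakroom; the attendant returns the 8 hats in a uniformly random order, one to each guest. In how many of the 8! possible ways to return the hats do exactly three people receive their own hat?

2464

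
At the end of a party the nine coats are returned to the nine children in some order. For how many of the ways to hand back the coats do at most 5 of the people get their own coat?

362675

# with exactly i fixed is C(9,i)·!(9-i); sum over i=0..5:
  i=0: C(9,0)·!9 = 1·133496 = 133496
  i=1: C(9,1)·!8 = 9·14833 = 133497
  i=2: C(9,2)·!7 = 36·1854 = 66744
  i=3: C(9,3)·!6 = 84·265 = 22260
  i=4: C(9,4)·!5 = 126·44 = 5544
  i=5: C(9,5)·!4 = 126·9 = 1134
Total = 362675.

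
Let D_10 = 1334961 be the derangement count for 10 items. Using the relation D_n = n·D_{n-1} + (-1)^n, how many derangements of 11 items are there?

14684570

D_11 = 11·1334961 - 1 = 14684570.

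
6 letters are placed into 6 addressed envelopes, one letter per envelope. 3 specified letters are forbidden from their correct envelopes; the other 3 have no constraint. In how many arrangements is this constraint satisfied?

426

Let A_j be the event that the j-th constrained one is fixed. By inclusion-exclusion over the 3 events:
Σ_{j=0}^{3} (-1)^j C(3,j)(6-j)!
= C(3,0)·6! - C(3,1)·5! + C(3,2)·4! - C(3,3)·3!
= 720 - 360 + 72 - 6
= 426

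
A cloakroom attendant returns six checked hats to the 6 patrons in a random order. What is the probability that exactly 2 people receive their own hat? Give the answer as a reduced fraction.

3/16

Favorable outcomes: C(6,2)·!4 = 15·9 = 135.
Total outcomes: 6! = 720.
Probability = 135/720 = 3/16.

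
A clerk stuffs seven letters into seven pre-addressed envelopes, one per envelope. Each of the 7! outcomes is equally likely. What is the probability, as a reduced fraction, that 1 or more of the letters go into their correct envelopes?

177/280

Favorable outcomes: Σ_{i≥1} C(7,i)·!(7-i) = 7·265 + 21·44 + 35·9 + 35·2 + 21·1 + 7·0 + 1·1 = 3186.
Total outcomes: 7! = 5040.
Probability = 3186/5040 = 177/280.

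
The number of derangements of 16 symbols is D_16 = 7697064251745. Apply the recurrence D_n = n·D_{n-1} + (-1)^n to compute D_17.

D_17 = 17·7697064251745 - 1 = 130850092279664.

130850092279664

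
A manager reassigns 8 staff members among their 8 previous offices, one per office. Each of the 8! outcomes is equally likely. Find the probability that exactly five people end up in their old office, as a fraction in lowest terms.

1/360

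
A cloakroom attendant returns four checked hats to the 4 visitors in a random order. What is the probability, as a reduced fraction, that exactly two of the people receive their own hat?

Favorable outcomes: C(4,2)·!2 = 6·1 = 6.
Total outcomes: 4! = 24.
Probability = 6/24 = 1/4.

1/4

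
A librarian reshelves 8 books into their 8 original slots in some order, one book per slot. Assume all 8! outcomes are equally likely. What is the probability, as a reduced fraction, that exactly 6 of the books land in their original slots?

Favorable outcomes: C(8,6)·!2 = 28·1 = 28.
Total outcomes: 8! = 40320.
Probability = 28/40320 = 1/1440.

1/1440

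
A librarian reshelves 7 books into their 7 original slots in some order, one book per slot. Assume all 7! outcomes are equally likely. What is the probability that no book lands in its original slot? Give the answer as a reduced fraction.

Favorable outcomes: !7 = 1854.
Total outcomes: 7! = 5040.
Probability = 1854/5040 = 103/280.

103/280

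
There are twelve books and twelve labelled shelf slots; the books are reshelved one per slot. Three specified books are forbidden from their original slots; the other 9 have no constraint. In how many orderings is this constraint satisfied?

Inclusion-exclusion on the 3 forbidden self-matches:
Σ_{j=0}^{3} (-1)^j C(3,j)(12-j)!
= C(3,0)·12! - C(3,1)·11! + C(3,2)·10! - C(3,3)·9!
= 479001600 - 119750400 + 10886400 - 362880
= 369774720

369774720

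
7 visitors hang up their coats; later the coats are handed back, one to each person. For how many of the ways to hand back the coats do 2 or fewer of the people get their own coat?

4633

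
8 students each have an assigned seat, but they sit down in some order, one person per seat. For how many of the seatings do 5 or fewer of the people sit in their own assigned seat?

40291

# with exactly i fixed is C(8,i)·!(8-i); sum over i=0..5:
  i=0: C(8,0)·!8 = 1·14833 = 14833
  i=1: C(8,1)·!7 = 8·1854 = 14832
  i=2: C(8,2)·!6 = 28·265 = 7420
  i=3: C(8,3)·!5 = 56·44 = 2464
  i=4: C(8,4)·!4 = 70·9 = 630
  i=5: C(8,5)·!3 = 56·2 = 112
Total = 40291.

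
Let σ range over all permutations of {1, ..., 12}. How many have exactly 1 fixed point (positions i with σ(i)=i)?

176214840

Choose which one of the 12 is fixed: C(12,1) = 12.
The remaining 11 must be deranged: !11 = 14684570.
Total: 12 × 14684570 = 176214840.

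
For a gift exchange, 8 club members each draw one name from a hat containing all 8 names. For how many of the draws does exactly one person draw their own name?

14832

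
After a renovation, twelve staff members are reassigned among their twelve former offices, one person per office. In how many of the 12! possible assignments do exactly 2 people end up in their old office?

88107426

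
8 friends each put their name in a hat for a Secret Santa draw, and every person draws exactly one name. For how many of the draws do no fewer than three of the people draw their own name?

3235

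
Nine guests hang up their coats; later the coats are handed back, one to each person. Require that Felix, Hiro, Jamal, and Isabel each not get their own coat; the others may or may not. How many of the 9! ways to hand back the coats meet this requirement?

Let A_j be the event that the j-th constrained one is fixed. By inclusion-exclusion over the 4 events:
Σ_{j=0}^{4} (-1)^j C(4,j)(9-j)!
= C(4,0)·9! - C(4,1)·8! + C(4,2)·7! - C(4,3)·6! + C(4,4)·5!
= 362880 - 161280 + 30240 - 2880 + 120
= 229080

229080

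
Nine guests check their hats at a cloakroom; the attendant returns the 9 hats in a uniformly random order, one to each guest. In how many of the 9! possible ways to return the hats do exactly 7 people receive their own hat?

Choose which 7 of the 9 are fixed: C(9,7) = 36.
The other 2 form a derangement: !2 = 1.
Total: 36 × 1 = 36.

36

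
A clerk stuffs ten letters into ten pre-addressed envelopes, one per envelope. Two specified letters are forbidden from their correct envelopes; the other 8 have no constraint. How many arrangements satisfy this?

2943360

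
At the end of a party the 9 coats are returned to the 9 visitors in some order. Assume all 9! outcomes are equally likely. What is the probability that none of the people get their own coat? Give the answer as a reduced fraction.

16687/45360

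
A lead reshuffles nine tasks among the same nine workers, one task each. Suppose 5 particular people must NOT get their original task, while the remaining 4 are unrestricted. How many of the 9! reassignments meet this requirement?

205056

Inclusion-exclusion on the 5 forbidden self-matches:
Σ_{j=0}^{5} (-1)^j C(5,j)(9-j)!
= C(5,0)·9! - C(5,1)·8! + C(5,2)·7! - C(5,3)·6! + C(5,4)·5! - C(5,5)·4!
= 362880 - 201600 + 50400 - 7200 + 600 - 24
= 205056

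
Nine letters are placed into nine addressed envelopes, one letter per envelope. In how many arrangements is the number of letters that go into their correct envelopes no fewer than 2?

95887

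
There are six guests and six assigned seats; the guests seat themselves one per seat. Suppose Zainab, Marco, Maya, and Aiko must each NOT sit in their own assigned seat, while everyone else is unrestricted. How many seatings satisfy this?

362

Let A_j be the event that the j-th constrained one is fixed. By inclusion-exclusion over the 4 events:
Σ_{j=0}^{4} (-1)^j C(4,j)(6-j)!
= C(4,0)·6! - C(4,1)·5! + C(4,2)·4! - C(4,3)·3! + C(4,4)·2!
= 720 - 480 + 144 - 24 + 2
= 362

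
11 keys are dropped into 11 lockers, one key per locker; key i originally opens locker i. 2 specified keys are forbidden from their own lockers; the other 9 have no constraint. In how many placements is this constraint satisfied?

33022080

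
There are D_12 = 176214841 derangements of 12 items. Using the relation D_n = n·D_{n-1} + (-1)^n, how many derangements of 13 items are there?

2290792932

D_13 = 13·176214841 - 1 = 2290792932.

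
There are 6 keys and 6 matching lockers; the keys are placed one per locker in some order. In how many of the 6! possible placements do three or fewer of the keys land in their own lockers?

704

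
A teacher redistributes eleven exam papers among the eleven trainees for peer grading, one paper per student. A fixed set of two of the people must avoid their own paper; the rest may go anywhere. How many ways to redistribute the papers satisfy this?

33022080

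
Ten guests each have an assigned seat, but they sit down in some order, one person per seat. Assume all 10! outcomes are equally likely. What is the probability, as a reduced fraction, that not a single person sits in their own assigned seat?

Favorable outcomes: !10 = 1334961.
Total outcomes: 10! = 3628800.
Probability = 1334961/3628800 = 16481/44800.

16481/44800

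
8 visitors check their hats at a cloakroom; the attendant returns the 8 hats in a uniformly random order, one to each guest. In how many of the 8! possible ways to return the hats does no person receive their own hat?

Recurrence: !8 = 8·!7 + (-1)^8.
!8 = 8·1854 + 1 = 14833

14833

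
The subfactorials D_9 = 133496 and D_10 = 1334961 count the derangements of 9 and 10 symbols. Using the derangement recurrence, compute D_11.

D_11 = (11-1)·(D_10 + D_9) = 10·(1334961 + 133496) = 10·1468457 = 14684570.

14684570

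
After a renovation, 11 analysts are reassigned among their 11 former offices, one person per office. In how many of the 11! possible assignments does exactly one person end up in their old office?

14684571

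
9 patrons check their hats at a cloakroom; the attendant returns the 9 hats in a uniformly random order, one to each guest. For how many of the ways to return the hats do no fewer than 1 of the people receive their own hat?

Sum C(9,i)·!(9-i) for i = 1..9:
  i=1: C(9,1)·!8 = 9·14833 = 133497
  i=2: C(9,2)·!7 = 36·1854 = 66744
  i=3: C(9,3)·!6 = 84·265 = 22260
  i=4: C(9,4)·!5 = 126·44 = 5544
  i=5: C(9,5)·!4 = 126·9 = 1134
  i=6: C(9,6)·!3 = 84·2 = 168
  i=7: C(9,7)·!2 = 36·1 = 36
  i=8: C(9,8)·!1 = 9·0 = 0
  i=9: C(9,9)·!0 = 1·1 = 1
Total = 229384.

229384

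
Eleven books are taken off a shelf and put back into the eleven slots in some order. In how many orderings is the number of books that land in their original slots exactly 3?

Choose which 3 of the 11 are fixed: C(11,3) = 165.
The other 8 form a derangement: !8 = 14833.
Total: 165 × 14833 = 2447445.

2447445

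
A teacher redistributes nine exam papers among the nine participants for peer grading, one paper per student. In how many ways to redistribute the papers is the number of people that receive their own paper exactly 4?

Choose which 4 of the 9 are fixed: C(9,4) = 126.
The remaining 5 must be deranged: !5 = 44.
Total: 126 × 44 = 5544.

5544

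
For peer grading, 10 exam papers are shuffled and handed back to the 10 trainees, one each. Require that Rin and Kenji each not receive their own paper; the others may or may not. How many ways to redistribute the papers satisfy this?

2943360

Inclusion-exclusion on the 2 forbidden self-matches:
Σ_{j=0}^{2} (-1)^j C(2,j)(10-j)!
= C(2,0)·10! - C(2,1)·9! + C(2,2)·8!
= 3628800 - 725760 + 40320
= 2943360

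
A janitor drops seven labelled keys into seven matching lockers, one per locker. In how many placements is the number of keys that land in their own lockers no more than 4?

Sum C(7,i)·!(7-i) for i = 0..4:
  i=0: C(7,0)·!7 = 1·1854 = 1854
  i=1: C(7,1)·!6 = 7·265 = 1855
  i=2: C(7,2)·!5 = 21·44 = 924
  i=3: C(7,3)·!4 = 35·9 = 315
  i=4: C(7,4)·!3 = 35·2 = 70
Total = 5018.

5018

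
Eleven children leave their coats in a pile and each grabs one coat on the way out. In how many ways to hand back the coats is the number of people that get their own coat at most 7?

39916414

Sum C(11,i)·!(11-i) for i = 0..7:
  i=0: C(11,0)·!11 = 1·14684570 = 14684570
  i=1: C(11,1)·!10 = 11·1334961 = 14684571
  i=2: C(11,2)·!9 = 55·133496 = 7342280
  i=3: C(11,3)·!8 = 165·14833 = 2447445
  i=4: C(11,4)·!7 = 330·1854 = 611820
  i=5: C(11,5)·!6 = 462·265 = 122430
  i=6: C(11,6)·!5 = 462·44 = 20328
  i=7: C(11,7)·!4 = 330·9 = 2970
Total = 39916414.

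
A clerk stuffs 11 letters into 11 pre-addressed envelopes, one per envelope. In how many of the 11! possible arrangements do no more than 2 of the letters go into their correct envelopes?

36711421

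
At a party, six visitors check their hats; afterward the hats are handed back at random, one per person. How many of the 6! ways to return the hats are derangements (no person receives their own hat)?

The subfactorial !6 = [6!/e] (nearest integer).
6! = 720, and 720/e ≈ 264.87, so !6 = 265.

265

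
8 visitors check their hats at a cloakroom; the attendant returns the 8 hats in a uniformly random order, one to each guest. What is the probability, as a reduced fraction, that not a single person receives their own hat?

2119/5760

Favorable outcomes: !8 = 14833.
Total outcomes: 8! = 40320.
Probability = 14833/40320 = 2119/5760.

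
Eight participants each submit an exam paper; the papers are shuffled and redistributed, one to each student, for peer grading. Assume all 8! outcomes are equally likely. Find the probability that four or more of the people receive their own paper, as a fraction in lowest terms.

257/13440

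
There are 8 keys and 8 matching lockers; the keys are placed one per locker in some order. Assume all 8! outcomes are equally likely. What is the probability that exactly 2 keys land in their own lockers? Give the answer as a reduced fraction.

Favorable outcomes: C(8,2)·!6 = 28·265 = 7420.
Total outcomes: 8! = 40320.
Probability = 7420/40320 = 53/288.

53/288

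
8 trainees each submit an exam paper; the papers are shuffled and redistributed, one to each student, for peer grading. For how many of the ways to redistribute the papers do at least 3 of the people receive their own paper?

3235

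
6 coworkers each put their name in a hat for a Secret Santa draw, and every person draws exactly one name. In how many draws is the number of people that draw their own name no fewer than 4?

# with exactly i fixed is C(6,i)·!(6-i); sum over i=4..6:
  i=4: C(6,4)·!2 = 15·1 = 15
  i=5: C(6,5)·!1 = 6·0 = 0
  i=6: C(6,6)·!0 = 1·1 = 1
Total = 16.

16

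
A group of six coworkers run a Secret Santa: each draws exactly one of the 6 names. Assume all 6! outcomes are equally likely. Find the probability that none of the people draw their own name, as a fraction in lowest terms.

53/144

Favorable outcomes: !6 = 265.
Total outcomes: 6! = 720.
Probability = 265/720 = 53/144.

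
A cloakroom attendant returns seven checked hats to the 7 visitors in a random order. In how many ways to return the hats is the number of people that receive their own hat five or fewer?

Sum C(7,i)·!(7-i) for i = 0..5:
  i=0: C(7,0)·!7 = 1·1854 = 1854
  i=1: C(7,1)·!6 = 7·265 = 1855
  i=2: C(7,2)·!5 = 21·44 = 924
  i=3: C(7,3)·!4 = 35·9 = 315
  i=4: C(7,4)·!3 = 35·2 = 70
  i=5: C(7,5)·!2 = 21·1 = 21
Total = 5039.

5039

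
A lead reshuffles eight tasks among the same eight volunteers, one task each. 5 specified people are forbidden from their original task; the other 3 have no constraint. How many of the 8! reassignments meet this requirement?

21234

Inclusion-exclusion on the 5 forbidden self-matches:
Σ_{j=0}^{5} (-1)^j C(5,j)(8-j)!
= C(5,0)·8! - C(5,1)·7! + C(5,2)·6! - C(5,3)·5! + C(5,4)·4! - C(5,5)·3!
= 40320 - 25200 + 7200 - 1200 + 120 - 6
= 21234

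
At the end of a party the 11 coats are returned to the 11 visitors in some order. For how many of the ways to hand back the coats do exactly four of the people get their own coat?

611820

Pick the 4 fixed positions: C(11,4) = 330 ways.
The other 7 form a derangement: !7 = 1854.
Total: 330 × 1854 = 611820.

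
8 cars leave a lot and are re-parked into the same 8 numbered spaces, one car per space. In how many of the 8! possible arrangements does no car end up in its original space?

14833

The subfactorial !8 = [8!/e] (nearest integer).
8! = 40320, and 40320/e ≈ 14832.90, so !8 = 14833.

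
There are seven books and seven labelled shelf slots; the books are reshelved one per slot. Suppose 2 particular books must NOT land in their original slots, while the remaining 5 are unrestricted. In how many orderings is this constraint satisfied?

3720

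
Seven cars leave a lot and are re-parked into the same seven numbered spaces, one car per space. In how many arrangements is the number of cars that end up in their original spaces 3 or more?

# with exactly i fixed is C(7,i)·!(7-i); sum over i=3..7:
  i=3: C(7,3)·!4 = 35·9 = 315
  i=4: C(7,4)·!3 = 35·2 = 70
  i=5: C(7,5)·!2 = 21·1 = 21
  i=6: C(7,6)·!1 = 7·0 = 0
  i=7: C(7,7)·!0 = 1·1 = 1
Total = 407.

407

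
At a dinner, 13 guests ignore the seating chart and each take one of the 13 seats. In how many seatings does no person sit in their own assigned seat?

2290792932

Recurrence: !13 = 13·!12 + (-1)^13.
!13 = 13·176214841 - 1 = 2290792932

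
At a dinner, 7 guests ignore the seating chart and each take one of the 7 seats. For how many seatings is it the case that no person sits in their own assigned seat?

By inclusion-exclusion, !7 = Σ (-1)^k · 7!/k! for k=0..7
= 7! - 7!/1! + 7!/2! - 7!/3! + 7!/4! - 7!/5! + 7!/6! - 7!/7!
= 5040 - 5040 + 2520 - 840 + 210 - 42 + 7 - 1
= 1854

1854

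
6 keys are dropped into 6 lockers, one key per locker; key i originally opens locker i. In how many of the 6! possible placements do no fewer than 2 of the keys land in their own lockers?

191

Sum C(6,i)·!(6-i) for i = 2..6:
  i=2: C(6,2)·!4 = 15·9 = 135
  i=3: C(6,3)·!3 = 20·2 = 40
  i=4: C(6,4)·!2 = 15·1 = 15
  i=5: C(6,5)·!1 = 6·0 = 0
  i=6: C(6,6)·!0 = 1·1 = 1
Total = 191.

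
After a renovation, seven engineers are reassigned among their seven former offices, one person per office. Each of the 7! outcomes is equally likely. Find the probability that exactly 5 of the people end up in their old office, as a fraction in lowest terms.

Favorable outcomes: C(7,5)·!2 = 21·1 = 21.
Total outcomes: 7! = 5040.
Probability = 21/5040 = 1/240.

1/240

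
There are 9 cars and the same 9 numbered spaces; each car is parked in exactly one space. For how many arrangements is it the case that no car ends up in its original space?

!9 = 9! · Σ_{k=0}^{9} (-1)^k/k!
= 9! - 9!/1! + 9!/2! - 9!/3! + 9!/4! - 9!/5! + 9!/6! - 9!/7! + 9!/8! - 9!/9!
= 362880 - 362880 + 181440 - 60480 + 15120 - 3024 + 504 - 72 + 9 - 1
= 133496

133496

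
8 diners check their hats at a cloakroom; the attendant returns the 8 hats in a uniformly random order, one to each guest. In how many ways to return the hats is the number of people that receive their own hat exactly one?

14832

Pick the single fixed position: C(8,1) = 8 ways.
The remaining 7 must be deranged: !7 = 1854.
Total: 8 × 1854 = 14832.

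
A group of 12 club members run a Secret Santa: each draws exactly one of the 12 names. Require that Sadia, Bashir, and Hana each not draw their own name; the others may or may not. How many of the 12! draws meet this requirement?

Let A_j be the event that the j-th constrained one is fixed. By inclusion-exclusion over the 3 events:
Σ_{j=0}^{3} (-1)^j C(3,j)(12-j)!
= C(3,0)·12! - C(3,1)·11! + C(3,2)·10! - C(3,3)·9!
= 479001600 - 119750400 + 10886400 - 362880
= 369774720

369774720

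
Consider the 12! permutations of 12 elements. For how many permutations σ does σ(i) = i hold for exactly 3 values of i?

Choose which 3 of the 12 are fixed: C(12,3) = 220.
The other 9 form a derangement: !9 = 133496.
Total: 220 × 133496 = 29369120.

29369120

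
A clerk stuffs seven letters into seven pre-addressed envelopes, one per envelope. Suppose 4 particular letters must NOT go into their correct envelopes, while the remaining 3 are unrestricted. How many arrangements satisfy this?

2790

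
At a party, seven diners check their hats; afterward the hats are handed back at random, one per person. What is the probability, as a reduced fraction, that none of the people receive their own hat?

103/280

Favorable outcomes: !7 = 1854.
Total outcomes: 7! = 5040.
Probability = 1854/5040 = 103/280.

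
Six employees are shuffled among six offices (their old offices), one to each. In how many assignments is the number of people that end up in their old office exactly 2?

Pick the 2 fixed positions: C(6,2) = 15 ways.
The remaining 4 must be deranged: !4 = 9.
Total: 15 × 9 = 135.

135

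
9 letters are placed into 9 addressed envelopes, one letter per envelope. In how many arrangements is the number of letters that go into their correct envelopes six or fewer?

# with exactly i fixed is C(9,i)·!(9-i); sum over i=0..6:
  i=0: C(9,0)·!9 = 1·133496 = 133496
  i=1: C(9,1)·!8 = 9·14833 = 133497
  i=2: C(9,2)·!7 = 36·1854 = 66744
  i=3: C(9,3)·!6 = 84·265 = 22260
  i=4: C(9,4)·!5 = 126·44 = 5544
  i=5: C(9,5)·!4 = 126·9 = 1134
  i=6: C(9,6)·!3 = 84·2 = 168
Total = 362843.

362843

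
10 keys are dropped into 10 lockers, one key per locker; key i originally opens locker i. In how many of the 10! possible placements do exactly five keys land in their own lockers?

11088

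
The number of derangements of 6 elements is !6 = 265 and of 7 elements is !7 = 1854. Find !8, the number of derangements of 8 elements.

!8 = (8-1)·(!7 + !6) = 7·(1854 + 265) = 7·2119 = 14833.

14833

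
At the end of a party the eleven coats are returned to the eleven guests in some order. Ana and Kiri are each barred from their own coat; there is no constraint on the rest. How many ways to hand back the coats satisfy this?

33022080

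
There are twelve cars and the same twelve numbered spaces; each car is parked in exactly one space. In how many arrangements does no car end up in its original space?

176214841

Recurrence: !12 = 11·(!11 + !10).
!12 = 11·(14684570 + 1334961) = 11·16019531 = 176214841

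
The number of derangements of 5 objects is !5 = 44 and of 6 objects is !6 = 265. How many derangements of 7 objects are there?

!7 = (7-1)·(!6 + !5) = 6·(265 + 44) = 6·309 = 1854.

1854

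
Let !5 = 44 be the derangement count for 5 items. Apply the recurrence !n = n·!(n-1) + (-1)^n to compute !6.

265

!6 = 6·44 + 1 = 265.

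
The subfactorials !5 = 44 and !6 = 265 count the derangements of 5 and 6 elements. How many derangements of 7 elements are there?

!7 = (7-1)·(!6 + !5) = 6·(265 + 44) = 6·309 = 1854.

1854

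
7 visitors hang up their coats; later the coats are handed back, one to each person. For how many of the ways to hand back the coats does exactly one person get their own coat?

1855

Pick the single fixed position: C(7,1) = 7 ways.
The remaining 6 must be deranged: !6 = 265.
Total: 7 × 265 = 1855.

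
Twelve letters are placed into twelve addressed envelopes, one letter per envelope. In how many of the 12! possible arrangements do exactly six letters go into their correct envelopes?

Choose which 6 of the 12 are fixed: C(12,6) = 924.
The remaining 6 must be deranged: !6 = 265.
Total: 924 × 265 = 244860.

244860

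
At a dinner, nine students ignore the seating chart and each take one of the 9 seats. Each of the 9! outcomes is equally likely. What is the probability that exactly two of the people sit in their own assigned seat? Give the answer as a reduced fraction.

103/560

Favorable outcomes: C(9,2)·!7 = 36·1854 = 66744.
Total outcomes: 9! = 362880.
Probability = 66744/362880 = 103/560.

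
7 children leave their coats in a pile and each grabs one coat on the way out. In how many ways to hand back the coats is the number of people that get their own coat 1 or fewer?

3709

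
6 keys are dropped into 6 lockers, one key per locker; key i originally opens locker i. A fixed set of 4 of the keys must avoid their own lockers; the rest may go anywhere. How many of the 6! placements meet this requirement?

362

Inclusion-exclusion on the 4 forbidden self-matches:
Σ_{j=0}^{4} (-1)^j C(4,j)(6-j)!
= C(4,0)·6! - C(4,1)·5! + C(4,2)·4! - C(4,3)·3! + C(4,4)·2!
= 720 - 480 + 144 - 24 + 2
= 362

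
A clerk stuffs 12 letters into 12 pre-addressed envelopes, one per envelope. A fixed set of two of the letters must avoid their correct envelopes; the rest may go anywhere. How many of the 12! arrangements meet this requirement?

402796800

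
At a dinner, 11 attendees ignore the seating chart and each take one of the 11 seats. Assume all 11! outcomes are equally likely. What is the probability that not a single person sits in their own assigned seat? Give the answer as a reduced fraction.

1468457/3991680

Favorable outcomes: !11 = 14684570.
Total outcomes: 11! = 39916800.
Probability = 14684570/39916800 = 1468457/3991680.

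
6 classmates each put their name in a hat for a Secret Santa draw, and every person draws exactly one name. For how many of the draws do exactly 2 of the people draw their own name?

135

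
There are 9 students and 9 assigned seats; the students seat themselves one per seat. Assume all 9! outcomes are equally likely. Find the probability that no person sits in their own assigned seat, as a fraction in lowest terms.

Favorable outcomes: !9 = 133496.
Total outcomes: 9! = 362880.
Probability = 133496/362880 = 16687/45360.

16687/45360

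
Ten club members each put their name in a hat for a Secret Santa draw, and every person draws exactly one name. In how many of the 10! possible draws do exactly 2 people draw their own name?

Pick the 2 fixed positions: C(10,2) = 45 ways.
The other 8 form a derangement: !8 = 14833.
Total: 45 × 14833 = 667485.

667485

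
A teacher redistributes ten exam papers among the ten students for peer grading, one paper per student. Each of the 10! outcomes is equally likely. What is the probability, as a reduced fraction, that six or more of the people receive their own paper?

17/28350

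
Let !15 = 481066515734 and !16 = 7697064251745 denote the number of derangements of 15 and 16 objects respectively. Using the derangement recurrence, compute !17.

130850092279664

!17 = (17-1)·(!16 + !15) = 16·(7697064251745 + 481066515734) = 16·8178130767479 = 130850092279664.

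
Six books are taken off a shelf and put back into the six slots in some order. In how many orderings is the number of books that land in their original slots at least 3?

56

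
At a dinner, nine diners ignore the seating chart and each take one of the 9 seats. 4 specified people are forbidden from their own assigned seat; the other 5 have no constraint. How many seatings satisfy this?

Inclusion-exclusion on the 4 forbidden self-matches:
Σ_{j=0}^{4} (-1)^j C(4,j)(9-j)!
= C(4,0)·9! - C(4,1)·8! + C(4,2)·7! - C(4,3)·6! + C(4,4)·5!
= 362880 - 161280 + 30240 - 2880 + 120
= 229080

229080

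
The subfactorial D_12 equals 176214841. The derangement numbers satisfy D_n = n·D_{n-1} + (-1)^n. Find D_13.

D_13 = 13·176214841 - 1 = 2290792932.

2290792932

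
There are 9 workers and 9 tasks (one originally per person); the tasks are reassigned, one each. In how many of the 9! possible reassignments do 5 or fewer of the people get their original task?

362675

Sum C(9,i)·!(9-i) for i = 0..5:
  i=0: C(9,0)·!9 = 1·133496 = 133496
  i=1: C(9,1)·!8 = 9·14833 = 133497
  i=2: C(9,2)·!7 = 36·1854 = 66744
  i=3: C(9,3)·!6 = 84·265 = 22260
  i=4: C(9,4)·!5 = 126·44 = 5544
  i=5: C(9,5)·!4 = 126·9 = 1134
Total = 362675.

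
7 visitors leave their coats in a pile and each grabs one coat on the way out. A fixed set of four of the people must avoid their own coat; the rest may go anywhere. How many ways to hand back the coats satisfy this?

2790

Let A_j be the event that the j-th constrained one is fixed. By inclusion-exclusion over the 4 events:
Σ_{j=0}^{4} (-1)^j C(4,j)(7-j)!
= C(4,0)·7! - C(4,1)·6! + C(4,2)·5! - C(4,3)·4! + C(4,4)·3!
= 5040 - 2880 + 720 - 96 + 6
= 2790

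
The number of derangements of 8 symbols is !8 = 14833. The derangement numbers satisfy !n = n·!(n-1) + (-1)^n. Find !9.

133496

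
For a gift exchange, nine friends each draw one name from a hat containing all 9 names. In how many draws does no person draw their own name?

Use !n = (n-1)(!(n-1) + !(n-2)).
!9 = 8·(14833 + 1854) = 8·16687 = 133496

133496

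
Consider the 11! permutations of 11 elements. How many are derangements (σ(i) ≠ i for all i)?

14684570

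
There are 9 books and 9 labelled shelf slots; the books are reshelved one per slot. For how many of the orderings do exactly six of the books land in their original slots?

Pick the 6 fixed positions: C(9,6) = 84 ways.
The other 3 form a derangement: !3 = 2.
Total: 84 × 2 = 168.

168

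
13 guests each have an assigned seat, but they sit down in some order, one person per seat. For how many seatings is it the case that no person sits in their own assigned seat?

Use !n = (n-1)(!(n-1) + !(n-2)).
!13 = 12·(176214841 + 14684570) = 12·190899411 = 2290792932

2290792932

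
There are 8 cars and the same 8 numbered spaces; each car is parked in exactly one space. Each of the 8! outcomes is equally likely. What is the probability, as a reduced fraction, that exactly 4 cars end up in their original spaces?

Favorable outcomes: C(8,4)·!4 = 70·9 = 630.
Total outcomes: 8! = 40320.
Probability = 630/40320 = 1/64.

1/64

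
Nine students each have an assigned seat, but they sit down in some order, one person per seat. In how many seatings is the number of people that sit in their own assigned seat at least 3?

29143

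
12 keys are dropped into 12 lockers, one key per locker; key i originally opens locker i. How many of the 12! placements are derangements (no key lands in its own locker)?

176214841

Recurrence: !12 = 11·(!11 + !10).
!12 = 11·(14684570 + 1334961) = 11·16019531 = 176214841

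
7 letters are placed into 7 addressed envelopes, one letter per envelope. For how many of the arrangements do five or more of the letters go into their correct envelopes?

22

# with exactly i fixed is C(7,i)·!(7-i); sum over i=5..7:
  i=5: C(7,5)·!2 = 21·1 = 21
  i=6: C(7,6)·!1 = 7·0 = 0
  i=7: C(7,7)·!0 = 1·1 = 1
Total = 22.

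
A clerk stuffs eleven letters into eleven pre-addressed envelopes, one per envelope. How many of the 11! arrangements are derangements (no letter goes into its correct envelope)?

By inclusion-exclusion, !11 = Σ (-1)^k · 11!/k! for k=0..11
= 11! - 11!/1! + 11!/2! - 11!/3! + 11!/4! - 11!/5! + 11!/6! - 11!/7! + 11!/8! - 11!/9! + 11!/10! - 11!/11!
= 39916800 - 39916800 + 19958400 - 6652800 + 1663200 - 332640 + 55440 - 7920 + 990 - 110 + 11 - 1
= 14684570

14684570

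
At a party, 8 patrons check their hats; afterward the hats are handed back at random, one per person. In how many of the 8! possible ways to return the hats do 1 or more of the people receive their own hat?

25487

Sum C(8,i)·!(8-i) for i = 1..8:
  i=1: C(8,1)·!7 = 8·1854 = 14832
  i=2: C(8,2)·!6 = 28·265 = 7420
  i=3: C(8,3)·!5 = 56·44 = 2464
  i=4: C(8,4)·!4 = 70·9 = 630
  i=5: C(8,5)·!3 = 56·2 = 112
  i=6: C(8,6)·!2 = 28·1 = 28
  i=7: C(8,7)·!1 = 8·0 = 0
  i=8: C(8,8)·!0 = 1·1 = 1
Total = 25487.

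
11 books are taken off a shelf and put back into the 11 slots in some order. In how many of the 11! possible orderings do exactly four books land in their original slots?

611820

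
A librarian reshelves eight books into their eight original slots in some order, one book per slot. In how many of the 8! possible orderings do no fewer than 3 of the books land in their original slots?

3235

# with exactly i fixed is C(8,i)·!(8-i); sum over i=3..8:
  i=3: C(8,3)·!5 = 56·44 = 2464
  i=4: C(8,4)·!4 = 70·9 = 630
  i=5: C(8,5)·!3 = 56·2 = 112
  i=6: C(8,6)·!2 = 28·1 = 28
  i=7: C(8,7)·!1 = 8·0 = 0
  i=8: C(8,8)·!0 = 1·1 = 1
Total = 3235.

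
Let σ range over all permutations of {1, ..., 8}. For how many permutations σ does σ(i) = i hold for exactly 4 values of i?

630

Choose which 4 of the 8 are fixed: C(8,4) = 70.
The other 4 form a derangement: !4 = 9.
Total: 70 × 9 = 630.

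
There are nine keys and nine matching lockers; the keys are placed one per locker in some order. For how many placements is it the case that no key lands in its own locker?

133496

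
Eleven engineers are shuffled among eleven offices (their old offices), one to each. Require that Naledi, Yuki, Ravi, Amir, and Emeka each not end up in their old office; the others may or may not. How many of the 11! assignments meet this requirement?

25022880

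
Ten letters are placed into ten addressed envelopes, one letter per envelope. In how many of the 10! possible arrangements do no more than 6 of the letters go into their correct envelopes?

3628514

Sum C(10,i)·!(10-i) for i = 0..6:
  i=0: C(10,0)·!10 = 1·1334961 = 1334961
  i=1: C(10,1)·!9 = 10·133496 = 1334960
  i=2: C(10,2)·!8 = 45·14833 = 667485
  i=3: C(10,3)·!7 = 120·1854 = 222480
  i=4: C(10,4)·!6 = 210·265 = 55650
  i=5: C(10,5)·!5 = 252·44 = 11088
  i=6: C(10,6)·!4 = 210·9 = 1890
Total = 3628514.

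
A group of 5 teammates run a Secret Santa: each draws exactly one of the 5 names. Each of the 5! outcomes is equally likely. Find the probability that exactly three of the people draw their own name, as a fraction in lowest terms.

1/12

Favorable outcomes: C(5,3)·!2 = 10·1 = 10.
Total outcomes: 5! = 120.
Probability = 10/120 = 1/12.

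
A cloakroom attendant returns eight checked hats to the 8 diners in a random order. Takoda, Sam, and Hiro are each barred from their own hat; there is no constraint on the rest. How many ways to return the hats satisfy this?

Let A_j be the event that the j-th constrained one is fixed. By inclusion-exclusion over the 3 events:
Σ_{j=0}^{3} (-1)^j C(3,j)(8-j)!
= C(3,0)·8! - C(3,1)·7! + C(3,2)·6! - C(3,3)·5!
= 40320 - 15120 + 2160 - 120
= 27240

27240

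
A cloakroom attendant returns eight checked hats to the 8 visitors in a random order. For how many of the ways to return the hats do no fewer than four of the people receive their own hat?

Sum C(8,i)·!(8-i) for i = 4..8:
  i=4: C(8,4)·!4 = 70·9 = 630
  i=5: C(8,5)·!3 = 56·2 = 112
  i=6: C(8,6)·!2 = 28·1 = 28
  i=7: C(8,7)·!1 = 8·0 = 0
  i=8: C(8,8)·!0 = 1·1 = 1
Total = 771.

771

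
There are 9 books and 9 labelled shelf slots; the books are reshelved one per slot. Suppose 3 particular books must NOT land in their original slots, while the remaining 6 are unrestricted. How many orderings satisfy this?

256320

Inclusion-exclusion on the 3 forbidden self-matches:
Σ_{j=0}^{3} (-1)^j C(3,j)(9-j)!
= C(3,0)·9! - C(3,1)·8! + C(3,2)·7! - C(3,3)·6!
= 362880 - 120960 + 15120 - 720
= 256320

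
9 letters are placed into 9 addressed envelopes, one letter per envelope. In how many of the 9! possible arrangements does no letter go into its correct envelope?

!9 is the nearest integer to 9!/e.
9! = 362880, and 362880/e ≈ 133496.09, so !9 = 133496.

133496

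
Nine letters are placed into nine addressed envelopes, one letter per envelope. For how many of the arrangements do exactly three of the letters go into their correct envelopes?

22260

Choose which 3 of the 9 are fixed: C(9,3) = 84.
The other 6 form a derangement: !6 = 265.
Total: 84 × 265 = 22260.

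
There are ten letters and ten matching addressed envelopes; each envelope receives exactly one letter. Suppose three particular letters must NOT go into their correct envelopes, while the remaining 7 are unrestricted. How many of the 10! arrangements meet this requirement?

Let A_j be the event that the j-th constrained one is fixed. By inclusion-exclusion over the 3 events:
Σ_{j=0}^{3} (-1)^j C(3,j)(10-j)!
= C(3,0)·10! - C(3,1)·9! + C(3,2)·8! - C(3,3)·7!
= 3628800 - 1088640 + 120960 - 5040
= 2656080

2656080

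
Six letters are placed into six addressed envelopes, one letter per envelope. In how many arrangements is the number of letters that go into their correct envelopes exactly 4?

Choose which 4 of the 6 are fixed: C(6,4) = 15.
The other 2 form a derangement: !2 = 1.
Total: 15 × 1 = 15.

15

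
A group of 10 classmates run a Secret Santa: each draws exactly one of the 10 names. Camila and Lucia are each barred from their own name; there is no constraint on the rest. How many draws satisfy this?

2943360

Let A_j be the event that the j-th constrained one is fixed. By inclusion-exclusion over the 2 events:
Σ_{j=0}^{2} (-1)^j C(2,j)(10-j)!
= C(2,0)·10! - C(2,1)·9! + C(2,2)·8!
= 3628800 - 725760 + 40320
= 2943360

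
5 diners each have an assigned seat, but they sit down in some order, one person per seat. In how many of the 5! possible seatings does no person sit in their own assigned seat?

44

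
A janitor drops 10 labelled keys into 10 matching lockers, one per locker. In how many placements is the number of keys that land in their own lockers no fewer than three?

# with exactly i fixed is C(10,i)·!(10-i); sum over i=3..10:
  i=3: C(10,3)·!7 = 120·1854 = 222480
  i=4: C(10,4)·!6 = 210·265 = 55650
  i=5: C(10,5)·!5 = 252·44 = 11088
  i=6: C(10,6)·!4 = 210·9 = 1890
  i=7: C(10,7)·!3 = 120·2 = 240
  i=8: C(10,8)·!2 = 45·1 = 45
  i=9: C(10,9)·!1 = 10·0 = 0
  i=10: C(10,10)·!0 = 1·1 = 1
Total = 291394.

291394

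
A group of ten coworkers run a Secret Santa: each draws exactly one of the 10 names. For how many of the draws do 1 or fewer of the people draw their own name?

2669921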